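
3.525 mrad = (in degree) 1 mrad = 0.001 rad, so 3.525 mrad = 3.525 * 0.001 = 0.003525 rad. 1 degree = 0.017453293 rad, so 0.003525 rad = 0.003525 / 0.017453293 = 0.20196762 degree ≈ 0.202 degree (4 s.f.). Final answer: 0.202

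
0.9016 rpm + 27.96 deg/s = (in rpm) 5.562. Check: 1 rpm = 0.10471976 rad/s, so 0.9016 rpm = 0.9016 * 0.10471976 = 0.094415331 rad/s. 1 deg/s = 0.017453293 rad/s, so 27.96 deg/s = 27.96 * 0.017453293 = 0.48799406 rad/s. Sum: 0.094415331 + 0.48799406 = 0.58240939 rad/s. 1 rpm = 0.10471976 rad/s, so 0.58240939 rad/s = 0.58240939 / 0.10471976 = 5.5616 rpm ≈ 5.562 rpm (4 s.f.).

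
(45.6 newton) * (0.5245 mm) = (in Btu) 2.267e-05. Check: 45.6 newton = 45.6 N. 1 mm = 0.001 m, so 0.5245 mm = 0.5245 * 0.001 = 0.0005245 m. Combine: 45.6 N * 0.0005245 m = 0.0239172 J. 1 Btu = 1055.0559 J, so 0.0239172 J = 0.0239172 / 1055.0559 = 2.2669132e-05 Btu ≈ 2.267e-05 Btu (4 s.f.).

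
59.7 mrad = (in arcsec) 1.231e+04. Check: 1 mrad = 0.001 rad, so 59.7 mrad = 59.7 * 0.001 = 0.0597 rad. 1 arcsec = 4.8481368e-06 rad, so 0.0597 rad = 0.0597 / 4.8481368e-06 = 12314.009 arcsec ≈ 1.231e+04 arcsec (4 s.f.).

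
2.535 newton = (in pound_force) 0.5699. Check: 2.535 newton = 2.535 N. 1 pound_force = 4.4482216 N, so 2.535 N = 2.535 / 4.4482216 = 0.56989067 pound_force ≈ 0.5699 pound_force (4 s.f.).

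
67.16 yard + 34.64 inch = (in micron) 6.229e+07. Check: 1 yard = 0.9144 m, so 67.16 yard = 67.16 * 0.9144 = 61.411104 m. 1 inch = 0.0254 m, so 34.64 inch = 34.64 * 0.0254 = 0.879856 m. Sum: 61.411104 + 0.879856 = 62.29096 m. 1 micron = 1e-06 m, so 62.29096 m = 62.29096 / 1e-06 = 62290960 micron ≈ 6.229e+07 micron (4 s.f.).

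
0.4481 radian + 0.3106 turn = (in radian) 0.4481 radian = 0.4481 rad. 1 turn = 6.2831853 rad, so 0.3106 turn = 0.3106 * 6.2831853 = 1.9515574 rad. Sum: 0.4481 + 1.9515574 = 2.3996574 rad. 2.3996574 rad = 2.3996574 radian ≈ 2.4 radian (4 s.f.). Final answer: 2.4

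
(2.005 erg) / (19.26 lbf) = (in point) 1 erg = 1e-07 J, so 2.005 erg = 2.005 * 1e-07 = 2.005e-07 J. 1 lbf = 4.4482216 N, so 19.26 lbf = 19.26 * 4.4482216 = 85.672748 N. Combine: 2.005e-07 J / 85.672748 N = 2.3403008e-09 m. 1 point = 0.00035277778 m, so 2.3403008e-09 m = 2.3403008e-09 / 0.00035277778 = 6.6339235e-06 point ≈ 6.634e-06 point (4 s.f.). Final answer: 6.634e-06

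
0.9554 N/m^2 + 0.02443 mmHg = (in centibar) 0.9554 N/m^2 = 0.9554 Pa. 1 mmHg = 133.32237 Pa, so 0.02443 mmHg = 0.02443 * 133.32237 = 3.2570655 Pa. Sum: 0.9554 + 3.2570655 = 4.2124655 Pa. 1 centibar = 1000 Pa, so 4.2124655 Pa = 4.2124655 / 1000 = 0.0042124655 centibar ≈ 0.004212 centibar (4 s.f.). Final answer: 0.004212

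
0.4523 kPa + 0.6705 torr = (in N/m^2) 541.7. Check: 1 kPa = 1000 Pa, so 0.4523 kPa = 0.4523 * 1000 = 452.3 Pa. 1 torr = 133.32237 Pa, so 0.6705 torr = 0.6705 * 133.32237 = 89.392648 Pa. Sum: 452.3 + 89.392648 = 541.69265 Pa. 541.69265 Pa = 541.69265 N/m^2 ≈ 541.7 N/m^2 (4 s.f.).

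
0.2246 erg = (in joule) 1 erg = 1e-07 J, so 0.2246 erg = 0.2246 * 1e-07 = 2.246e-08 J. 2.246e-08 J = 2.246e-08 joule. Final answer: 2.246e-08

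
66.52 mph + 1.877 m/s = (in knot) 1 mph = 0.44704 m/s, so 66.52 mph = 66.52 * 0.44704 = 29.737101 m/s. 1.877 m/s is already in m/s. Sum: 29.737101 + 1.877 = 31.614101 m/s. 1 knot = 0.51444444 m/s, so 31.614101 m/s = 31.614101 / 0.51444444 = 61.452896 knot ≈ 61.45 knot (4 s.f.). Final answer: 61.45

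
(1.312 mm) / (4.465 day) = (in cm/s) 3.401e-07. Check: 1 mm = 0.001 m, so 1.312 mm = 1.312 * 0.001 = 0.001312 m. 1 day = 86400 s, so 4.465 day = 4.465 * 86400 = 385776 s. Combine: 0.001312 m / 385776 s = 3.4009373e-09 m/s. 1 cm/s = 0.01 m/s, so 3.4009373e-09 m/s = 3.4009373e-09 / 0.01 = 3.4009373e-07 cm/s ≈ 3.401e-07 cm/s (4 s.f.).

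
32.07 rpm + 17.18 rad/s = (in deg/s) 1 rpm = 0.10471976 rad/s, so 32.07 rpm = 32.07 * 0.10471976 = 3.3583625 rad/s. 17.18 rad/s is already in rad/s. Sum: 3.3583625 + 17.18 = 20.538363 rad/s. 1 deg/s = 0.017453293 rad/s, so 20.538363 rad/s = 20.538363 / 0.017453293 = 1176.7615 deg/s ≈ 1177 deg/s (4 s.f.). Final answer: 1177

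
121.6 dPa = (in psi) 1 dPa = 0.1 Pa, so 121.6 dPa = 121.6 * 0.1 = 12.16 Pa. 1 psi = 6894.7573 Pa, so 12.16 Pa = 12.16 / 6894.7573 = 0.0017636589 psi ≈ 0.001764 psi (4 s.f.). Final answer: 0.001764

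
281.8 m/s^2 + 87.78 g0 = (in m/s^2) 281.8 m/s^2 is already in m/s^2. 1 g0 = 9.80665 m/s^2, so 87.78 g0 = 87.78 * 9.80665 = 860.82774 m/s^2. Sum: 281.8 + 860.82774 = 1142.6277 m/s^2. Result: 1142.6277 m/s^2 ≈ 1143 m/s^2 (4 s.f.). Final answer: 1143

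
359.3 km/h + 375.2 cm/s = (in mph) 1 km/h = 0.27777778 m/s, so 359.3 km/h = 359.3 * 0.27777778 = 99.805556 m/s. 1 cm/s = 0.01 m/s, so 375.2 cm/s = 375.2 * 0.01 = 3.752 m/s. Sum: 99.805556 + 3.752 = 103.55756 m/s. 1 mph = 0.44704 m/s, so 103.55756 m/s = 103.55756 / 0.44704 = 231.65165 mph ≈ 231.7 mph (4 s.f.). Final answer: 231.7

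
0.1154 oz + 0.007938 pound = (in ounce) 1 oz = 0.028349523 kg, so 0.1154 oz = 0.1154 * 0.028349523 = 0.003271535 kg. 1 pound = 0.45359237 kg, so 0.007938 pound = 0.007938 * 0.45359237 = 0.0036006162 kg. Sum: 0.003271535 + 0.0036006162 = 0.0068721512 kg. 1 ounce = 0.028349523 kg, so 0.0068721512 kg = 0.0068721512 / 0.028349523 = 0.242408 ounce ≈ 0.2424 ounce (4 s.f.). Final answer: 0.2424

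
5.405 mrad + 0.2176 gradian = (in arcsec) 1820. Check: 1 mrad = 0.001 rad, so 5.405 mrad = 5.405 * 0.001 = 0.005405 rad. 1 gradian = 0.015707963 rad, so 0.2176 gradian = 0.2176 * 0.015707963 = 0.0034180528 rad. Sum: 0.005405 + 0.0034180528 = 0.0088230528 rad. 1 arcsec = 4.8481368e-06 rad, so 0.0088230528 rad = 0.0088230528 / 4.8481368e-06 = 1819.8853 arcsec ≈ 1820 arcsec (4 s.f.).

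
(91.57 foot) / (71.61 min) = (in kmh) 1 foot = 0.3048 m, so 91.57 foot = 91.57 * 0.3048 = 27.910536 m. 1 min = 60 s, so 71.61 min = 71.61 * 60 = 4296.6 s. Combine: 27.910536 m / 4296.6 s = 0.0064959587 m/s. 1 kmh = 0.27777778 m/s, so 0.0064959587 m/s = 0.0064959587 / 0.27777778 = 0.023385451 kmh ≈ 0.02339 kmh (4 s.f.). Final answer: 0.02339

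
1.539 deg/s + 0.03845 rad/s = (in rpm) 1 deg/s = 0.017453293 rad/s, so 1.539 deg/s = 1.539 * 0.017453293 = 0.026860617 rad/s. 0.03845 rad/s is already in rad/s. Sum: 0.026860617 + 0.03845 = 0.065310617 rad/s. 1 rpm = 0.10471976 rad/s, so 0.065310617 rad/s = 0.065310617 / 0.10471976 = 0.62367045 rpm ≈ 0.6237 rpm (4 s.f.). Final answer: 0.6237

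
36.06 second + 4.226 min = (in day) 0.003352. Check: 36.06 second = 36.06 s. 1 min = 60 s, so 4.226 min = 4.226 * 60 = 253.56 s. Sum: 36.06 + 253.56 = 289.62 s. 1 day = 86400 s, so 289.62 s = 289.62 / 86400 = 0.0033520833 day ≈ 0.003352 day (4 s.f.).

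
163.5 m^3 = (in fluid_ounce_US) 1 fluid_ounce_US = 2.957353e-05 m^3, so 163.5 m^3 = 163.5 / 2.957353e-05 = 5528592.7 fluid_ounce_US ≈ 5.529e+06 fluid_ounce_US (4 s.f.). Final answer: 5.529e+06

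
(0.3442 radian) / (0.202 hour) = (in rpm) 0.3442 radian = 0.3442 rad. 1 hour = 3600 s, so 0.202 hour = 0.202 * 3600 = 727.2 s. Combine: 0.3442 rad / 727.2 s = 0.00047332233 rad/s. 1 rpm = 0.10471976 rad/s, so 0.00047332233 rad/s = 0.00047332233 / 0.10471976 = 0.0045198953 rpm ≈ 0.00452 rpm (4 s.f.). Final answer: 0.00452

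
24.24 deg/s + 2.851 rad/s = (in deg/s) 187.6. Check: 1 deg/s = 0.017453293 rad/s, so 24.24 deg/s = 24.24 * 0.017453293 = 0.42306781 rad/s. 2.851 rad/s is already in rad/s. Sum: 0.42306781 + 2.851 = 3.2740678 rad/s. 1 deg/s = 0.017453293 rad/s, so 3.2740678 rad/s = 3.2740678 / 0.017453293 = 187.59027 deg/s ≈ 187.6 deg/s (4 s.f.).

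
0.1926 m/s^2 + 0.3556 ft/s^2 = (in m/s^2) 0.301. Check: 0.1926 m/s^2 is already in m/s^2. 1 ft/s^2 = 0.3048 m/s^2, so 0.3556 ft/s^2 = 0.3556 * 0.3048 = 0.10838688 m/s^2. Sum: 0.1926 + 0.10838688 = 0.30098688 m/s^2. Result: 0.30098688 m/s^2 ≈ 0.301 m/s^2 (4 s.f.).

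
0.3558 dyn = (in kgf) 3.628e-07. Check: 1 dyn = 1e-05 N, so 0.3558 dyn = 0.3558 * 1e-05 = 3.558e-06 N. 1 kgf = 9.80665 N, so 3.558e-06 N = 3.558e-06 / 9.80665 = 3.6281503e-07 kgf ≈ 3.628e-07 kgf (4 s.f.).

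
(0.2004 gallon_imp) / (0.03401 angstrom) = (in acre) 6.619e+04. Check: 1 gallon_imp = 0.00454609 m^3, so 0.2004 gallon_imp = 0.2004 * 0.00454609 = 0.00091103644 m^3. 1 angstrom = 1e-10 m, so 0.03401 angstrom = 0.03401 * 1e-10 = 3.401e-12 m. Combine: 0.00091103644 m^3 / 3.401e-12 m = 2.6787311e+08 m^2. 1 acre = 4046.8564 m^2, so 2.6787311e+08 m^2 = 2.6787311e+08 / 4046.8564 = 66192.886 acre ≈ 6.619e+04 acre (4 s.f.).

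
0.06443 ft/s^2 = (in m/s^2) 1 ft/s^2 = 0.3048 m/s^2, so 0.06443 ft/s^2 = 0.06443 * 0.3048 = 0.019638264 m/s^2. Result: 0.019638264 m/s^2 ≈ 0.01964 m/s^2 (4 s.f.). Final answer: 0.01964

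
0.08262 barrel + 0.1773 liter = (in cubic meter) 1 barrel = 0.15898729 m^3, so 0.08262 barrel = 0.08262 * 0.15898729 = 0.01313553 m^3. 1 liter = 0.001 m^3, so 0.1773 liter = 0.1773 * 0.001 = 0.0001773 m^3. Sum: 0.01313553 + 0.0001773 = 0.01331283 m^3. 0.01331283 m^3 = 0.01331283 cubic meter ≈ 0.01331 cubic meter (4 s.f.). Final answer: 0.01331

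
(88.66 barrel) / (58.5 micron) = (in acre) 1 barrel = 0.15898729 m^3, so 88.66 barrel = 88.66 * 0.15898729 = 14.095814 m^3. 1 micron = 1e-06 m, so 58.5 micron = 58.5 * 1e-06 = 5.85e-05 m. Combine: 14.095814 m^3 / 5.85e-05 m = 240954.08 m^2. 1 acre = 4046.8564 m^2, so 240954.08 m^2 = 240954.08 / 4046.8564 = 59.541049 acre ≈ 59.54 acre (4 s.f.). Final answer: 59.54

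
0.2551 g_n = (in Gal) 1 g_n = 9.80665 m/s^2, so 0.2551 g_n = 0.2551 * 9.80665 = 2.5016764 m/s^2. 1 Gal = 0.01 m/s^2, so 2.5016764 m/s^2 = 2.5016764 / 0.01 = 250.16764 Gal ≈ 250.2 Gal (4 s.f.). Final answer: 250.2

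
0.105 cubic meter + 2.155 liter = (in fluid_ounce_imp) 3771. Check: 0.105 cubic meter = 0.105 m^3. 1 liter = 0.001 m^3, so 2.155 liter = 2.155 * 0.001 = 0.002155 m^3. Sum: 0.105 + 0.002155 = 0.107155 m^3. 1 fluid_ounce_imp = 2.8413063e-05 m^3, so 0.107155 m^3 = 0.107155 / 2.8413063e-05 = 3771.3288 fluid_ounce_imp ≈ 3771 fluid_ounce_imp (4 s.f.).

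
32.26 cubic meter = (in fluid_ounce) 1.091e+06. Check: 32.26 cubic meter = 32.26 m^3. 1 fluid_ounce = 2.957353e-05 m^3, so 32.26 m^3 = 32.26 / 2.957353e-05 = 1090840.4 fluid_ounce ≈ 1.091e+06 fluid_ounce (4 s.f.).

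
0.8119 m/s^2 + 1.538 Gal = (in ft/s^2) 0.8119 m/s^2 is already in m/s^2. 1 Gal = 0.01 m/s^2, so 1.538 Gal = 1.538 * 0.01 = 0.01538 m/s^2. Sum: 0.8119 + 0.01538 = 0.82728 m/s^2. 1 ft/s^2 = 0.3048 m/s^2, so 0.82728 m/s^2 = 0.82728 / 0.3048 = 2.7141732 ft/s^2 ≈ 2.714 ft/s^2 (4 s.f.). Final answer: 2.714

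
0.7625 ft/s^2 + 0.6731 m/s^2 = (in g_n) 1 ft/s^2 = 0.3048 m/s^2, so 0.7625 ft/s^2 = 0.7625 * 0.3048 = 0.23241 m/s^2. 0.6731 m/s^2 is already in m/s^2. Sum: 0.23241 + 0.6731 = 0.90551 m/s^2. 1 g_n = 9.80665 m/s^2, so 0.90551 m/s^2 = 0.90551 / 9.80665 = 0.092336323 g_n ≈ 0.09234 g_n (4 s.f.). Final answer: 0.09234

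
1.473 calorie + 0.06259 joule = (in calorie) 1 calorie = 4.184 J, so 1.473 calorie = 1.473 * 4.184 = 6.163032 J. 0.06259 joule = 0.06259 J. Sum: 6.163032 + 0.06259 = 6.225622 J. 1 calorie = 4.184 J, so 6.225622 J = 6.225622 / 4.184 = 1.4879594 calorie ≈ 1.488 calorie (4 s.f.). Final answer: 1.488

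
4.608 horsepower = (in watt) 1 horsepower = 745.69987 W, so 4.608 horsepower = 4.608 * 745.69987 = 3436.185 W. 3436.185 W = 3436.185 watt ≈ 3436 watt (4 s.f.). Final answer: 3436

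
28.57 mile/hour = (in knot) 24.83. Check: 1 mile/hour = 0.44704 m/s, so 28.57 mile/hour = 28.57 * 0.44704 = 12.771933 m/s. 1 knot = 0.51444444 m/s, so 12.771933 m/s = 12.771933 / 0.51444444 = 24.826651 knot ≈ 24.83 knot (4 s.f.).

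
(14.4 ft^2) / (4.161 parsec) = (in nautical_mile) 5.626e-21. Check: 1 ft^2 = 0.09290304 m^2, so 14.4 ft^2 = 14.4 * 0.09290304 = 1.3378038 m^2. 1 parsec = 3.0856776e+16 m, so 4.161 parsec = 4.161 * 3.0856776e+16 = 1.2839504e+17 m. Combine: 1.3378038 m^2 / 1.2839504e+17 m = 1.0419435e-17 m. 1 nautical_mile = 1852 m, so 1.0419435e-17 m = 1.0419435e-17 / 1852 = 5.6260446e-21 nautical_mile ≈ 5.626e-21 nautical_mile (4 s.f.).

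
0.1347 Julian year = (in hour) 1 Julian year = 31557600 s, so 0.1347 Julian year = 0.1347 * 31557600 = 4250808.7 s. 1 hour = 3600 s, so 4250808.7 s = 4250808.7 / 3600 = 1180.7802 hour ≈ 1181 hour (4 s.f.). Final answer: 1181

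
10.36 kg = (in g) 1 g = 0.001 kg, so 10.36 kg = 10.36 / 0.001 = 10360 g ≈ 1.036e+04 g (4 s.f.). Final answer: 1.036e+04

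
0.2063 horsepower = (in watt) 1 horsepower = 745.69987 W, so 0.2063 horsepower = 0.2063 * 745.69987 = 153.83788 W. 153.83788 W = 153.83788 watt ≈ 153.8 watt (4 s.f.). Final answer: 153.8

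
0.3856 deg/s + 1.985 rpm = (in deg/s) 12.3. Check: 1 deg/s = 0.017453293 rad/s, so 0.3856 deg/s = 0.3856 * 0.017453293 = 0.0067299896 rad/s. 1 rpm = 0.10471976 rad/s, so 1.985 rpm = 1.985 * 0.10471976 = 0.20786871 rad/s. Sum: 0.0067299896 + 0.20786871 = 0.2145987 rad/s. 1 deg/s = 0.017453293 rad/s, so 0.2145987 rad/s = 0.2145987 / 0.017453293 = 12.2956 deg/s ≈ 12.3 deg/s (4 s.f.).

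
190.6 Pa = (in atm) 0.001881. Check: 1 atm = 101325 Pa, so 190.6 Pa = 190.6 / 101325 = 0.0018810757 atm ≈ 0.001881 atm (4 s.f.).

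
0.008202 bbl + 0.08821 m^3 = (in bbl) 0.563. Check: 1 bbl = 0.15898729 m^3, so 0.008202 bbl = 0.008202 * 0.15898729 = 0.0013040138 m^3. 0.08821 m^3 is already in m^3. Sum: 0.0013040138 + 0.08821 = 0.089514014 m^3. 1 bbl = 0.15898729 m^3, so 0.089514014 m^3 = 0.089514014 / 0.15898729 = 0.56302621 bbl ≈ 0.563 bbl (4 s.f.).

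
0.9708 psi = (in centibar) 1 psi = 6894.7573 Pa, so 0.9708 psi = 0.9708 * 6894.7573 = 6693.4304 Pa. 1 centibar = 1000 Pa, so 6693.4304 Pa = 6693.4304 / 1000 = 6.6934304 centibar ≈ 6.693 centibar (4 s.f.). Final answer: 6.693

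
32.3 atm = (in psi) 1 atm = 101325 Pa, so 32.3 atm = 32.3 * 101325 = 3272797.5 Pa. 1 psi = 6894.7573 Pa, so 3272797.5 Pa = 3272797.5 / 6894.7573 = 474.67915 psi ≈ 474.7 psi (4 s.f.). Final answer: 474.7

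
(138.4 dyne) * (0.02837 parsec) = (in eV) 1 dyne = 1e-05 N, so 138.4 dyne = 138.4 * 1e-05 = 0.001384 N. 1 parsec = 3.0856776e+16 m, so 0.02837 parsec = 0.02837 * 3.0856776e+16 = 8.7540673e+14 m. Combine: 0.001384 N * 8.7540673e+14 m = 1.2115629e+12 J. 1 eV = 1.6021766e-19 J, so 1.2115629e+12 J = 1.2115629e+12 / 1.6021766e-19 = 7.5619809e+30 eV ≈ 7.562e+30 eV (4 s.f.). Final answer: 7.562e+30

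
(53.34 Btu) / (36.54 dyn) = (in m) 1.54e+08. Check: 1 Btu = 1055.0559 J, so 53.34 Btu = 53.34 * 1055.0559 = 56276.679 J. 1 dyn = 1e-05 N, so 36.54 dyn = 36.54 * 1e-05 = 0.0003654 N. Combine: 56276.679 J / 0.0003654 N = 1.540139e+08 m. Result: 1.540139e+08 m ≈ 1.54e+08 m (4 s.f.).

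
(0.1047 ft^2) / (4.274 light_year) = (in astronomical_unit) 1 ft^2 = 0.09290304 m^2, so 0.1047 ft^2 = 0.1047 * 0.09290304 = 0.0097269483 m^2. 1 light_year = 9.4607305e+15 m, so 4.274 light_year = 4.274 * 9.4607305e+15 = 4.0435162e+16 m. Combine: 0.0097269483 m^2 / 4.0435162e+16 m = 2.4055668e-19 m. 1 astronomical_unit = 1.4959787e+11 m, so 2.4055668e-19 m = 2.4055668e-19 / 1.4959787e+11 = 1.6080221e-30 astronomical_unit ≈ 1.608e-30 astronomical_unit (4 s.f.). Final answer: 1.608e-30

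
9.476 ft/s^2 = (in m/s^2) 2.888. Check: 1 ft/s^2 = 0.3048 m/s^2, so 9.476 ft/s^2 = 9.476 * 0.3048 = 2.8882848 m/s^2. Result: 2.8882848 m/s^2 ≈ 2.888 m/s^2 (4 s.f.).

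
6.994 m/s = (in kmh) 25.18. Check: 1 kmh = 0.27777778 m/s, so 6.994 m/s = 6.994 / 0.27777778 = 25.1784 kmh ≈ 25.18 kmh (4 s.f.).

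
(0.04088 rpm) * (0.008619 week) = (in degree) 1279. Check: 1 rpm = 0.10471976 rad/s, so 0.04088 rpm = 0.04088 * 0.10471976 = 0.0042809436 rad/s. 1 week = 604800 s, so 0.008619 week = 0.008619 * 604800 = 5212.7712 s. Combine: 0.0042809436 rad/s * 5212.7712 s = 22.315579 rad. 1 degree = 0.017453293 rad, so 22.315579 rad = 22.315579 / 0.017453293 = 1278.5885 degree ≈ 1279 degree (4 s.f.).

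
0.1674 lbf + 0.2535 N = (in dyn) 9.981e+04. Check: 1 lbf = 4.4482216 N, so 0.1674 lbf = 0.1674 * 4.4482216 = 0.7446323 N. 0.2535 N is already in N. Sum: 0.7446323 + 0.2535 = 0.9981323 N. 1 dyn = 1e-05 N, so 0.9981323 N = 0.9981323 / 1e-05 = 99813.23 dyn ≈ 9.981e+04 dyn (4 s.f.).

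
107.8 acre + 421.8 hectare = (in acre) 1 acre = 4046.8564 m^2, so 107.8 acre = 107.8 * 4046.8564 = 436251.12 m^2. 1 hectare = 10000 m^2, so 421.8 hectare = 421.8 * 10000 = 4218000 m^2. Sum: 436251.12 + 4218000 = 4654251.1 m^2. 1 acre = 4046.8564 m^2, so 4654251.1 m^2 = 4654251.1 / 4046.8564 = 1150.0905 acre ≈ 1150 acre (4 s.f.). Final answer: 1150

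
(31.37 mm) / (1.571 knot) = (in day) 4.492e-07. Check: 1 mm = 0.001 m, so 31.37 mm = 31.37 * 0.001 = 0.03137 m. 1 knot = 0.51444444 m/s, so 1.571 knot = 1.571 * 0.51444444 = 0.80819222 m/s. Combine: 0.03137 m / 0.80819222 m/s = 0.038815023 s. 1 day = 86400 s, so 0.038815023 s = 0.038815023 / 86400 = 4.4924796e-07 day ≈ 4.492e-07 day (4 s.f.).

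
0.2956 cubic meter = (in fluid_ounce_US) 0.2956 cubic meter = 0.2956 m^3. 1 fluid_ounce_US = 2.957353e-05 m^3, so 0.2956 m^3 = 0.2956 / 2.957353e-05 = 9995.4251 fluid_ounce_US ≈ 9995 fluid_ounce_US (4 s.f.). Final answer: 9995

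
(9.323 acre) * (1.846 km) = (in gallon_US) 1.84e+10. Check: 1 acre = 4046.8564 m^2, so 9.323 acre = 9.323 * 4046.8564 = 37728.842 m^2. 1 km = 1000 m, so 1.846 km = 1.846 * 1000 = 1846 m. Combine: 37728.842 m^2 * 1846 m = 69647443 m^3. 1 gallon_US = 0.0037854118 m^3, so 69647443 m^3 = 69647443 / 0.0037854118 = 1.8398908e+10 gallon_US ≈ 1.84e+10 gallon_US (4 s.f.).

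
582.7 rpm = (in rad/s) 1 rpm = 0.10471976 rad/s, so 582.7 rpm = 582.7 * 0.10471976 = 61.020201 rad/s. Result: 61.020201 rad/s ≈ 61.02 rad/s (4 s.f.). Final answer: 61.02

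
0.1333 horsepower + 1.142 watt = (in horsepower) 0.1348. Check: 1 horsepower = 745.69987 W, so 0.1333 horsepower = 0.1333 * 745.69987 = 99.401793 W. 1.142 watt = 1.142 W. Sum: 99.401793 + 1.142 = 100.54379 W. 1 horsepower = 745.69987 W, so 100.54379 W = 100.54379 / 745.69987 = 0.13483145 horsepower ≈ 0.1348 horsepower (4 s.f.).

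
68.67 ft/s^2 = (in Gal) 2093. Check: 1 ft/s^2 = 0.3048 m/s^2, so 68.67 ft/s^2 = 68.67 * 0.3048 = 20.930616 m/s^2. 1 Gal = 0.01 m/s^2, so 20.930616 m/s^2 = 20.930616 / 0.01 = 2093.0616 Gal ≈ 2093 Gal (4 s.f.).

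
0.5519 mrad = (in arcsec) 1 mrad = 0.001 rad, so 0.5519 mrad = 0.5519 * 0.001 = 0.0005519 rad. 1 arcsec = 4.8481368e-06 rad, so 0.0005519 rad = 0.0005519 / 4.8481368e-06 = 113.83755 arcsec ≈ 113.8 arcsec (4 s.f.). Final answer: 113.8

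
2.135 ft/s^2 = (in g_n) 0.06636. Check: 1 ft/s^2 = 0.3048 m/s^2, so 2.135 ft/s^2 = 2.135 * 0.3048 = 0.650748 m/s^2. 1 g_n = 9.80665 m/s^2, so 0.650748 m/s^2 = 0.650748 / 9.80665 = 0.066357829 g_n ≈ 0.06636 g_n (4 s.f.).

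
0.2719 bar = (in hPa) 1 bar = 100000 Pa, so 0.2719 bar = 0.2719 * 100000 = 27190 Pa. 1 hPa = 100 Pa, so 27190 Pa = 27190 / 100 = 271.9 hPa. Final answer: 271.9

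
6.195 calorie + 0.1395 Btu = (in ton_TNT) 4.137e-08. Check: 1 calorie = 4.184 J, so 6.195 calorie = 6.195 * 4.184 = 25.91988 J. 1 Btu = 1055.0559 J, so 0.1395 Btu = 0.1395 * 1055.0559 = 147.18029 J. Sum: 25.91988 + 147.18029 = 173.10017 J. 1 ton_TNT = 4.184e+09 J, so 173.10017 J = 173.10017 / 4.184e+09 = 4.1371934e-08 ton_TNT ≈ 4.137e-08 ton_TNT (4 s.f.).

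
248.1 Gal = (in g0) 1 Gal = 0.01 m/s^2, so 248.1 Gal = 248.1 * 0.01 = 2.481 m/s^2. 1 g0 = 9.80665 m/s^2, so 2.481 m/s^2 = 2.481 / 9.80665 = 0.25299159 g0 ≈ 0.253 g0 (4 s.f.). Final answer: 0.253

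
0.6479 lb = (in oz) 10.37. Check: 1 lb = 0.45359237 kg, so 0.6479 lb = 0.6479 * 0.45359237 = 0.2938825 kg. 1 oz = 0.028349523 kg, so 0.2938825 kg = 0.2938825 / 0.028349523 = 10.3664 oz ≈ 10.37 oz (4 s.f.).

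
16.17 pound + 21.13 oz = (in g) 7934. Check: 1 pound = 0.45359237 kg, so 16.17 pound = 16.17 * 0.45359237 = 7.3345886 kg. 1 oz = 0.028349523 kg, so 21.13 oz = 21.13 * 0.028349523 = 0.59902542 kg. Sum: 7.3345886 + 0.59902542 = 7.933614 kg. 1 g = 0.001 kg, so 7.933614 kg = 7.933614 / 0.001 = 7933.614 g ≈ 7934 g (4 s.f.).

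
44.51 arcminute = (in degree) 0.7418. Check: 1 arcminute = 0.00029088821 rad, so 44.51 arcminute = 44.51 * 0.00029088821 = 0.012947434 rad. 1 degree = 0.017453293 rad, so 0.012947434 rad = 0.012947434 / 0.017453293 = 0.74183333 degree ≈ 0.7418 degree (4 s.f.).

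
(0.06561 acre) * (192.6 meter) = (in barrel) 1 acre = 4046.8564 m^2, so 0.06561 acre = 0.06561 * 4046.8564 = 265.51425 m^2. 192.6 meter = 192.6 m. Combine: 265.51425 m^2 * 192.6 m = 51138.045 m^3. 1 barrel = 0.15898729 m^3, so 51138.045 m^3 = 51138.045 / 0.15898729 = 321648.62 barrel ≈ 3.216e+05 barrel (4 s.f.). Final answer: 3.216e+05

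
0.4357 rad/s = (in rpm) 1 rpm = 0.10471976 rad/s, so 0.4357 rad/s = 0.4357 / 0.10471976 = 4.1606285 rpm ≈ 4.161 rpm (4 s.f.). Final answer: 4.161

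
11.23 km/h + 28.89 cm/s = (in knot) 6.625. Check: 1 km/h = 0.27777778 m/s, so 11.23 km/h = 11.23 * 0.27777778 = 3.1194444 m/s. 1 cm/s = 0.01 m/s, so 28.89 cm/s = 28.89 * 0.01 = 0.2889 m/s. Sum: 3.1194444 + 0.2889 = 3.4083444 m/s. 1 knot = 0.51444444 m/s, so 3.4083444 m/s = 3.4083444 / 0.51444444 = 6.6252916 knot ≈ 6.625 knot (4 s.f.).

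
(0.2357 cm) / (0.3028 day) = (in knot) 1.751e-07. Check: 1 cm = 0.01 m, so 0.2357 cm = 0.2357 * 0.01 = 0.002357 m. 1 day = 86400 s, so 0.3028 day = 0.3028 * 86400 = 26161.92 s. Combine: 0.002357 m / 26161.92 s = 9.0092776e-08 m/s. 1 knot = 0.51444444 m/s, so 9.0092776e-08 m/s = 9.0092776e-08 / 0.51444444 = 1.7512635e-07 knot ≈ 1.751e-07 knot (4 s.f.).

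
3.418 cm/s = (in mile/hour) 1 cm/s = 0.01 m/s, so 3.418 cm/s = 3.418 * 0.01 = 0.03418 m/s. 1 mile/hour = 0.44704 m/s, so 0.03418 m/s = 0.03418 / 0.44704 = 0.076458482 mile/hour ≈ 0.07646 mile/hour (4 s.f.). Final answer: 0.07646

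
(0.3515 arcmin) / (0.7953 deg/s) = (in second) 0.007366. Check: 1 arcmin = 0.00029088821 rad, so 0.3515 arcmin = 0.3515 * 0.00029088821 = 0.00010224721 rad. 1 deg/s = 0.017453293 rad/s, so 0.7953 deg/s = 0.7953 * 0.017453293 = 0.013880604 rad/s. Combine: 0.00010224721 rad / 0.013880604 rad/s = 0.0073661931 s. 0.0073661931 s = 0.0073661931 second ≈ 0.007366 second (4 s.f.).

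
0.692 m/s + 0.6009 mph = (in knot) 1.867. Check: 0.692 m/s is already in m/s. 1 mph = 0.44704 m/s, so 0.6009 mph = 0.6009 * 0.44704 = 0.26862634 m/s. Sum: 0.692 + 0.26862634 = 0.96062634 m/s. 1 knot = 0.51444444 m/s, so 0.96062634 m/s = 0.96062634 / 0.51444444 = 1.8673082 knot ≈ 1.867 knot (4 s.f.).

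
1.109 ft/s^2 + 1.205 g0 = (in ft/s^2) 39.88. Check: 1 ft/s^2 = 0.3048 m/s^2, so 1.109 ft/s^2 = 1.109 * 0.3048 = 0.3380232 m/s^2. 1 g0 = 9.80665 m/s^2, so 1.205 g0 = 1.205 * 9.80665 = 11.817013 m/s^2. Sum: 0.3380232 + 11.817013 = 12.155036 m/s^2. 1 ft/s^2 = 0.3048 m/s^2, so 12.155036 m/s^2 = 12.155036 / 0.3048 = 39.878729 ft/s^2 ≈ 39.88 ft/s^2 (4 s.f.).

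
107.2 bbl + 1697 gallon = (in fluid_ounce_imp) 8.259e+05. Check: 1 bbl = 0.15898729 m^3, so 107.2 bbl = 107.2 * 0.15898729 = 17.043438 m^3. 1 gallon = 0.0037854118 m^3, so 1697 gallon = 1697 * 0.0037854118 = 6.4238438 m^3. Sum: 17.043438 + 6.4238438 = 23.467282 m^3. 1 fluid_ounce_imp = 2.8413063e-05 m^3, so 23.467282 m^3 = 23.467282 / 2.8413063e-05 = 825932.85 fluid_ounce_imp ≈ 8.259e+05 fluid_ounce_imp (4 s.f.).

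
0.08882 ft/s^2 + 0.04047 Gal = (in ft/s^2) 0.09015. Check: 1 ft/s^2 = 0.3048 m/s^2, so 0.08882 ft/s^2 = 0.08882 * 0.3048 = 0.027072336 m/s^2. 1 Gal = 0.01 m/s^2, so 0.04047 Gal = 0.04047 * 0.01 = 0.0004047 m/s^2. Sum: 0.027072336 + 0.0004047 = 0.027477036 m/s^2. 1 ft/s^2 = 0.3048 m/s^2, so 0.027477036 m/s^2 = 0.027477036 / 0.3048 = 0.090147756 ft/s^2 ≈ 0.09015 ft/s^2 (4 s.f.).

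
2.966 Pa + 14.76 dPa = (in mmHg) 0.03332. Check: 2.966 Pa is already in Pa. 1 dPa = 0.1 Pa, so 14.76 dPa = 14.76 * 0.1 = 1.476 Pa. Sum: 2.966 + 1.476 = 4.442 Pa. 1 mmHg = 133.32237 Pa, so 4.442 Pa = 4.442 / 133.32237 = 0.03331774 mmHg ≈ 0.03332 mmHg (4 s.f.).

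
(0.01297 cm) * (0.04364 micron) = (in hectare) 1 cm = 0.01 m, so 0.01297 cm = 0.01297 * 0.01 = 0.0001297 m. 1 micron = 1e-06 m, so 0.04364 micron = 0.04364 * 1e-06 = 4.364e-08 m. Combine: 0.0001297 m * 4.364e-08 m = 5.660108e-12 m^2. 1 hectare = 10000 m^2, so 5.660108e-12 m^2 = 5.660108e-12 / 10000 = 5.660108e-16 hectare ≈ 5.66e-16 hectare (4 s.f.). Final answer: 5.66e-16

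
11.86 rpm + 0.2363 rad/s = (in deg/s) 84.7. Check: 1 rpm = 0.10471976 rad/s, so 11.86 rpm = 11.86 * 0.10471976 = 1.2419763 rad/s. 0.2363 rad/s is already in rad/s. Sum: 1.2419763 + 0.2363 = 1.4782763 rad/s. 1 deg/s = 0.017453293 rad/s, so 1.4782763 rad/s = 1.4782763 / 0.017453293 = 84.698993 deg/s ≈ 84.7 deg/s (4 s.f.).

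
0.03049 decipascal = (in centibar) 3.049e-06. Check: 1 decipascal = 0.1 Pa, so 0.03049 decipascal = 0.03049 * 0.1 = 0.003049 Pa. 1 centibar = 1000 Pa, so 0.003049 Pa = 0.003049 / 1000 = 3.049e-06 centibar.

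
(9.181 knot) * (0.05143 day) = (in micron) 1 knot = 0.51444444 m/s, so 9.181 knot = 9.181 * 0.51444444 = 4.7231144 m/s. 1 day = 86400 s, so 0.05143 day = 0.05143 * 86400 = 4443.552 s. Combine: 4.7231144 m/s * 4443.552 s = 20987.405 m. 1 micron = 1e-06 m, so 20987.405 m = 20987.405 / 1e-06 = 2.0987405e+10 micron ≈ 2.099e+10 micron (4 s.f.). Final answer: 2.099e+10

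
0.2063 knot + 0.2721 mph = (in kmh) 0.82. Check: 1 knot = 0.51444444 m/s, so 0.2063 knot = 0.2063 * 0.51444444 = 0.10612989 m/s. 1 mph = 0.44704 m/s, so 0.2721 mph = 0.2721 * 0.44704 = 0.12163958 m/s. Sum: 0.10612989 + 0.12163958 = 0.22776947 m/s. 1 kmh = 0.27777778 m/s, so 0.22776947 m/s = 0.22776947 / 0.27777778 = 0.8199701 kmh ≈ 0.82 kmh (4 s.f.).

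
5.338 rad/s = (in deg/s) 1 deg/s = 0.017453293 rad/s, so 5.338 rad/s = 5.338 / 0.017453293 = 305.84487 deg/s ≈ 305.8 deg/s (4 s.f.). Final answer: 305.8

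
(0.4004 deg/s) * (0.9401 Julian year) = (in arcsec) 4.276e+10. Check: 1 deg/s = 0.017453293 rad/s, so 0.4004 deg/s = 0.4004 * 0.017453293 = 0.0069882983 rad/s. 1 Julian year = 31557600 s, so 0.9401 Julian year = 0.9401 * 31557600 = 29667300 s. Combine: 0.0069882983 rad/s * 29667300 s = 207323.94 rad. 1 arcsec = 4.8481368e-06 rad, so 207323.94 rad = 207323.94 / 4.8481368e-06 = 4.2763633e+10 arcsec ≈ 4.276e+10 arcsec (4 s.f.).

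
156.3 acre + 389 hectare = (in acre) 1 acre = 4046.8564 m^2, so 156.3 acre = 156.3 * 4046.8564 = 632523.66 m^2. 1 hectare = 10000 m^2, so 389 hectare = 389 * 10000 = 3890000 m^2. Sum: 632523.66 + 3890000 = 4522523.7 m^2. 1 acre = 4046.8564 m^2, so 4522523.7 m^2 = 4522523.7 / 4046.8564 = 1117.5399 acre ≈ 1118 acre (4 s.f.). Final answer: 1118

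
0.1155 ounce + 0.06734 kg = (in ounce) 1 ounce = 0.028349523 kg, so 0.1155 ounce = 0.1155 * 0.028349523 = 0.0032743699 kg. 0.06734 kg is already in kg. Sum: 0.0032743699 + 0.06734 = 0.07061437 kg. 1 ounce = 0.028349523 kg, so 0.07061437 kg = 0.07061437 / 0.028349523 = 2.4908486 ounce ≈ 2.491 ounce (4 s.f.). Final answer: 2.491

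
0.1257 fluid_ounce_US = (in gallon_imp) 0.0008177. Check: 1 fluid_ounce_US = 2.957353e-05 m^3, so 0.1257 fluid_ounce_US = 0.1257 * 2.957353e-05 = 3.7173927e-06 m^3. 1 gallon_imp = 0.00454609 m^3, so 3.7173927e-06 m^3 = 3.7173927e-06 / 0.00454609 = 0.00081771207 gallon_imp ≈ 0.0008177 gallon_imp (4 s.f.).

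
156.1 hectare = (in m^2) 1.561e+06. Check: 1 hectare = 10000 m^2, so 156.1 hectare = 156.1 * 10000 = 1561000 m^2. Result: 1561000 m^2 ≈ 1.561e+06 m^2 (4 s.f.).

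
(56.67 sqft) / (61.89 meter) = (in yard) 1 sqft = 0.09290304 m^2, so 56.67 sqft = 56.67 * 0.09290304 = 5.2648153 m^2. 61.89 meter = 61.89 m. Combine: 5.2648153 m^2 / 61.89 m = 0.085067301 m. 1 yard = 0.9144 m, so 0.085067301 m = 0.085067301 / 0.9144 = 0.093030732 yard ≈ 0.09303 yard (4 s.f.). Final answer: 0.09303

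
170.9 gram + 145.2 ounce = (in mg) 1 gram = 0.001 kg, so 170.9 gram = 170.9 * 0.001 = 0.1709 kg. 1 ounce = 0.028349523 kg, so 145.2 ounce = 145.2 * 0.028349523 = 4.1163508 kg. Sum: 0.1709 + 4.1163508 = 4.2872508 kg. 1 mg = 1e-06 kg, so 4.2872508 kg = 4.2872508 / 1e-06 = 4287250.8 mg ≈ 4.287e+06 mg (4 s.f.). Final answer: 4.287e+06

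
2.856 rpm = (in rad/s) 0.2991. Check: 1 rpm = 0.10471976 rad/s, so 2.856 rpm = 2.856 * 0.10471976 = 0.29907962 rad/s. Result: 0.29907962 rad/s ≈ 0.2991 rad/s (4 s.f.).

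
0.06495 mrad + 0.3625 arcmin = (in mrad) 1 mrad = 0.001 rad, so 0.06495 mrad = 0.06495 * 0.001 = 6.495e-05 rad. 1 arcmin = 0.00029088821 rad, so 0.3625 arcmin = 0.3625 * 0.00029088821 = 0.00010544698 rad. Sum: 6.495e-05 + 0.00010544698 = 0.00017039698 rad. 1 mrad = 0.001 rad, so 0.00017039698 rad = 0.00017039698 / 0.001 = 0.17039698 mrad ≈ 0.1704 mrad (4 s.f.). Final answer: 0.1704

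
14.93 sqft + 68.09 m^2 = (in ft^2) 1 sqft = 0.09290304 m^2, so 14.93 sqft = 14.93 * 0.09290304 = 1.3870424 m^2. 68.09 m^2 is already in m^2. Sum: 1.3870424 + 68.09 = 69.477042 m^2. 1 ft^2 = 0.09290304 m^2, so 69.477042 m^2 = 69.477042 / 0.09290304 = 747.84466 ft^2 ≈ 747.8 ft^2 (4 s.f.). Final answer: 747.8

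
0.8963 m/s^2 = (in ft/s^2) 2.941. Check: 1 ft/s^2 = 0.3048 m/s^2, so 0.8963 m/s^2 = 0.8963 / 0.3048 = 2.9406168 ft/s^2 ≈ 2.941 ft/s^2 (4 s.f.).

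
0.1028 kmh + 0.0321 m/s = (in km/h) 0.2184. Check: 1 kmh = 0.27777778 m/s, so 0.1028 kmh = 0.1028 * 0.27777778 = 0.028555556 m/s. 0.0321 m/s is already in m/s. Sum: 0.028555556 + 0.0321 = 0.060655556 m/s. 1 km/h = 0.27777778 m/s, so 0.060655556 m/s = 0.060655556 / 0.27777778 = 0.21836 km/h ≈ 0.2184 km/h (4 s.f.).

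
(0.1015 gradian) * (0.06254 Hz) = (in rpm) 0.0009522. Check: 1 gradian = 0.015707963 rad, so 0.1015 gradian = 0.1015 * 0.015707963 = 0.0015943583 rad. 0.06254 Hz is already in Hz. Combine: 0.0015943583 rad * 0.06254 Hz = 9.9711166e-05 rad/s. 1 rpm = 0.10471976 rad/s, so 9.9711166e-05 rad/s = 9.9711166e-05 / 0.10471976 = 0.0009521715 rpm ≈ 0.0009522 rpm (4 s.f.).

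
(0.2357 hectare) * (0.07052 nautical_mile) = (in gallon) 1 hectare = 10000 m^2, so 0.2357 hectare = 0.2357 * 10000 = 2357 m^2. 1 nautical_mile = 1852 m, so 0.07052 nautical_mile = 0.07052 * 1852 = 130.60304 m. Combine: 2357 m^2 * 130.60304 m = 307831.37 m^3. 1 gallon = 0.0037854118 m^3, so 307831.37 m^3 = 307831.37 / 0.0037854118 = 81320444 gallon ≈ 8.132e+07 gallon (4 s.f.). Final answer: 8.132e+07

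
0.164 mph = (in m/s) 0.07331. Check: 1 mph = 0.44704 m/s, so 0.164 mph = 0.164 * 0.44704 = 0.07331456 m/s. Result: 0.07331456 m/s ≈ 0.07331 m/s (4 s.f.).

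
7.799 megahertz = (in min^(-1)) 1 megahertz = 1000000 Hz, so 7.799 megahertz = 7.799 * 1000000 = 7799000 Hz. 1 min^(-1) = 0.016666667 Hz, so 7799000 Hz = 7799000 / 0.016666667 = 4.6794e+08 min^(-1) ≈ 4.679e+08 min^(-1) (4 s.f.). Final answer: 4.679e+08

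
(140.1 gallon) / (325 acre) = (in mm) 0.0004032. Check: 1 gallon = 0.0037854118 m^3, so 140.1 gallon = 140.1 * 0.0037854118 = 0.53033619 m^3. 1 acre = 4046.8564 m^2, so 325 acre = 325 * 4046.8564 = 1315228.3 m^2. Combine: 0.53033619 m^3 / 1315228.3 m^2 = 4.0322747e-07 m. 1 mm = 0.001 m, so 4.0322747e-07 m = 4.0322747e-07 / 0.001 = 0.00040322747 mm ≈ 0.0004032 mm (4 s.f.).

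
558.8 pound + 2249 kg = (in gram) 2.502e+06. Check: 1 pound = 0.45359237 kg, so 558.8 pound = 558.8 * 0.45359237 = 253.46742 kg. 2249 kg is already in kg. Sum: 253.46742 + 2249 = 2502.4674 kg. 1 gram = 0.001 kg, so 2502.4674 kg = 2502.4674 / 0.001 = 2502467.4 gram ≈ 2.502e+06 gram (4 s.f.).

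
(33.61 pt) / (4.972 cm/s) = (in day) 1 pt = 0.00035277778 m, so 33.61 pt = 33.61 * 0.00035277778 = 0.011856861 m. 1 cm/s = 0.01 m/s, so 4.972 cm/s = 4.972 * 0.01 = 0.04972 m/s. Combine: 0.011856861 m / 0.04972 m/s = 0.23847267 s. 1 day = 86400 s, so 0.23847267 s = 0.23847267 / 86400 = 2.7601003e-06 day ≈ 2.76e-06 day (4 s.f.). Final answer: 2.76e-06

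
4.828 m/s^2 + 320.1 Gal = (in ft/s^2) 26.34. Check: 4.828 m/s^2 is already in m/s^2. 1 Gal = 0.01 m/s^2, so 320.1 Gal = 320.1 * 0.01 = 3.201 m/s^2. Sum: 4.828 + 3.201 = 8.029 m/s^2. 1 ft/s^2 = 0.3048 m/s^2, so 8.029 m/s^2 = 8.029 / 0.3048 = 26.341864 ft/s^2 ≈ 26.34 ft/s^2 (4 s.f.).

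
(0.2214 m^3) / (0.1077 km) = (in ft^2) 0.2214 m^3 is already in m^3. 1 km = 1000 m, so 0.1077 km = 0.1077 * 1000 = 107.7 m. Combine: 0.2214 m^3 / 107.7 m = 0.0020557103 m^2. 1 ft^2 = 0.09290304 m^2, so 0.0020557103 m^2 = 0.0020557103 / 0.09290304 = 0.022127482 ft^2 ≈ 0.02213 ft^2 (4 s.f.). Final answer: 0.02213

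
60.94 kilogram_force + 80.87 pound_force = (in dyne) 9.573e+07. Check: 1 kilogram_force = 9.80665 N, so 60.94 kilogram_force = 60.94 * 9.80665 = 597.61725 N. 1 pound_force = 4.4482216 N, so 80.87 pound_force = 80.87 * 4.4482216 = 359.72768 N. Sum: 597.61725 + 359.72768 = 957.34493 N. 1 dyne = 1e-05 N, so 957.34493 N = 957.34493 / 1e-05 = 95734493 dyne ≈ 9.573e+07 dyne (4 s.f.).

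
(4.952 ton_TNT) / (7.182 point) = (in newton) 8.178e+12. Check: 1 ton_TNT = 4.184e+09 J, so 4.952 ton_TNT = 4.952 * 4.184e+09 = 2.0719168e+10 J. 1 point = 0.00035277778 m, so 7.182 point = 7.182 * 0.00035277778 = 0.00253365 m. Combine: 2.0719168e+10 J / 0.00253365 m = 8.1775967e+12 N. 8.1775967e+12 N = 8.1775967e+12 newton ≈ 8.178e+12 newton (4 s.f.).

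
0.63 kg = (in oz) 22.22. Check: 1 oz = 0.028349523 kg, so 0.63 kg = 0.63 / 0.028349523 = 22.222596 oz ≈ 22.22 oz (4 s.f.).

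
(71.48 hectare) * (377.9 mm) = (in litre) 1 hectare = 10000 m^2, so 71.48 hectare = 71.48 * 10000 = 714800 m^2. 1 mm = 0.001 m, so 377.9 mm = 377.9 * 0.001 = 0.3779 m. Combine: 714800 m^2 * 0.3779 m = 270122.92 m^3. 1 litre = 0.001 m^3, so 270122.92 m^3 = 270122.92 / 0.001 = 2.7012292e+08 litre ≈ 2.701e+08 litre (4 s.f.). Final answer: 2.701e+08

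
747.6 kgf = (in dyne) 7.331e+08. Check: 1 kgf = 9.80665 N, so 747.6 kgf = 747.6 * 9.80665 = 7331.4515 N. 1 dyne = 1e-05 N, so 7331.4515 N = 7331.4515 / 1e-05 = 7.3314515e+08 dyne ≈ 7.331e+08 dyne (4 s.f.).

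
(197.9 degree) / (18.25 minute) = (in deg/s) 1 degree = 0.017453293 rad, so 197.9 degree = 197.9 * 0.017453293 = 3.4540066 rad. 1 minute = 60 s, so 18.25 minute = 18.25 * 60 = 1095 s. Combine: 3.4540066 rad / 1095 s = 0.0031543439 rad/s. 1 deg/s = 0.017453293 rad/s, so 0.0031543439 rad/s = 0.0031543439 / 0.017453293 = 0.18073059 deg/s ≈ 0.1807 deg/s (4 s.f.). Final answer: 0.1807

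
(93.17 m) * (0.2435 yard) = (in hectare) 93.17 m is already in m. 1 yard = 0.9144 m, so 0.2435 yard = 0.2435 * 0.9144 = 0.2226564 m. Combine: 93.17 m * 0.2226564 m = 20.744897 m^2. 1 hectare = 10000 m^2, so 20.744897 m^2 = 20.744897 / 10000 = 0.0020744897 hectare ≈ 0.002074 hectare (4 s.f.). Final answer: 0.002074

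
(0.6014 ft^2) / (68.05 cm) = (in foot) 1 ft^2 = 0.09290304 m^2, so 0.6014 ft^2 = 0.6014 * 0.09290304 = 0.055871888 m^2. 1 cm = 0.01 m, so 68.05 cm = 68.05 * 0.01 = 0.6805 m. Combine: 0.055871888 m^2 / 0.6805 m = 0.082104171 m. 1 foot = 0.3048 m, so 0.082104171 m = 0.082104171 / 0.3048 = 0.26937064 foot ≈ 0.2694 foot (4 s.f.). Final answer: 0.2694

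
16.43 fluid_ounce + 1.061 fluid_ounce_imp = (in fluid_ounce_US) 1 fluid_ounce = 2.957353e-05 m^3, so 16.43 fluid_ounce = 16.43 * 2.957353e-05 = 0.00048589309 m^3. 1 fluid_ounce_imp = 2.8413063e-05 m^3, so 1.061 fluid_ounce_imp = 1.061 * 2.8413063e-05 = 3.0146259e-05 m^3. Sum: 0.00048589309 + 3.0146259e-05 = 0.00051603935 m^3. 1 fluid_ounce_US = 2.957353e-05 m^3, so 0.00051603935 m^3 = 0.00051603935 / 2.957353e-05 = 17.449366 fluid_ounce_US ≈ 17.45 fluid_ounce_US (4 s.f.). Final answer: 17.45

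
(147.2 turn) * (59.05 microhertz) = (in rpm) 1 turn = 6.2831853 rad, so 147.2 turn = 147.2 * 6.2831853 = 924.88488 rad. 1 microhertz = 1e-06 Hz, so 59.05 microhertz = 59.05 * 1e-06 = 5.905e-05 Hz. Combine: 924.88488 rad * 5.905e-05 Hz = 0.054614452 rad/s. 1 rpm = 0.10471976 rad/s, so 0.054614452 rad/s = 0.054614452 / 0.10471976 = 0.5215296 rpm ≈ 0.5215 rpm (4 s.f.). Final answer: 0.5215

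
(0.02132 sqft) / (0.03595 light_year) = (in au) 3.893e-29. Check: 1 sqft = 0.09290304 m^2, so 0.02132 sqft = 0.02132 * 0.09290304 = 0.0019806928 m^2. 1 light_year = 9.4607305e+15 m, so 0.03595 light_year = 0.03595 * 9.4607305e+15 = 3.4011326e+14 m. Combine: 0.0019806928 m^2 / 3.4011326e+14 m = 5.8236271e-18 m. 1 au = 1.4959787e+11 m, so 5.8236271e-18 m = 5.8236271e-18 / 1.4959787e+11 = 3.8928543e-29 au ≈ 3.893e-29 au (4 s.f.).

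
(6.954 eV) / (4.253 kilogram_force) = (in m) 1 eV = 1.6021766e-19 J, so 6.954 eV = 6.954 * 1.6021766e-19 = 1.1141536e-18 J. 1 kilogram_force = 9.80665 N, so 4.253 kilogram_force = 4.253 * 9.80665 = 41.707682 N. Combine: 1.1141536e-18 J / 41.707682 N = 2.6713391e-20 m. Result: 2.6713391e-20 m ≈ 2.671e-20 m (4 s.f.). Final answer: 2.671e-20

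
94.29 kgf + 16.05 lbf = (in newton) 996.1. Check: 1 kgf = 9.80665 N, so 94.29 kgf = 94.29 * 9.80665 = 924.66903 N. 1 lbf = 4.4482216 N, so 16.05 lbf = 16.05 * 4.4482216 = 71.393957 N. Sum: 924.66903 + 71.393957 = 996.06299 N. 996.06299 N = 996.06299 newton ≈ 996.1 newton (4 s.f.).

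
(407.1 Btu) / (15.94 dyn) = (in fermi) 2.695e+24. Check: 1 Btu = 1055.0559 J, so 407.1 Btu = 407.1 * 1055.0559 = 429513.24 J. 1 dyn = 1e-05 N, so 15.94 dyn = 15.94 * 1e-05 = 0.0001594 N. Combine: 429513.24 J / 0.0001594 N = 2.6945623e+09 m. 1 fermi = 1e-15 m, so 2.6945623e+09 m = 2.6945623e+09 / 1e-15 = 2.6945623e+24 fermi ≈ 2.695e+24 fermi (4 s.f.).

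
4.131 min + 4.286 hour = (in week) 0.02592. Check: 1 min = 60 s, so 4.131 min = 4.131 * 60 = 247.86 s. 1 hour = 3600 s, so 4.286 hour = 4.286 * 3600 = 15429.6 s. Sum: 247.86 + 15429.6 = 15677.46 s. 1 week = 604800 s, so 15677.46 s = 15677.46 / 604800 = 0.025921726 week ≈ 0.02592 week (4 s.f.).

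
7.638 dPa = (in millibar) 0.007638. Check: 1 dPa = 0.1 Pa, so 7.638 dPa = 7.638 * 0.1 = 0.7638 Pa. 1 millibar = 100 Pa, so 0.7638 Pa = 0.7638 / 100 = 0.007638 millibar.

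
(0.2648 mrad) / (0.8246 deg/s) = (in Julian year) 1 mrad = 0.001 rad, so 0.2648 mrad = 0.2648 * 0.001 = 0.0002648 rad. 1 deg/s = 0.017453293 rad/s, so 0.8246 deg/s = 0.8246 * 0.017453293 = 0.014391985 rad/s. Combine: 0.0002648 rad / 0.014391985 rad/s = 0.01839913 s. 1 Julian year = 31557600 s, so 0.01839913 s = 0.01839913 / 31557600 = 5.8303324e-10 Julian year ≈ 5.83e-10 Julian year (4 s.f.). Final answer: 5.83e-10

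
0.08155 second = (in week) 0.08155 second = 0.08155 s. 1 week = 604800 s, so 0.08155 s = 0.08155 / 604800 = 1.3483796e-07 week ≈ 1.348e-07 week (4 s.f.). Final answer: 1.348e-07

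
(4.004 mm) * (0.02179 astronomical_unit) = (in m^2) 1 mm = 0.001 m, so 4.004 mm = 4.004 * 0.001 = 0.004004 m. 1 astronomical_unit = 1.4959787e+11 m, so 0.02179 astronomical_unit = 0.02179 * 1.4959787e+11 = 3.2597376e+09 m. Combine: 0.004004 m * 3.2597376e+09 m = 13051989 m^2. Result: 13051989 m^2 ≈ 1.305e+07 m^2 (4 s.f.). Final answer: 1.305e+07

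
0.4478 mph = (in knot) 0.3891. Check: 1 mph = 0.44704 m/s, so 0.4478 mph = 0.4478 * 0.44704 = 0.20018451 m/s. 1 knot = 0.51444444 m/s, so 0.20018451 m/s = 0.20018451 / 0.51444444 = 0.38912756 knot ≈ 0.3891 knot (4 s.f.).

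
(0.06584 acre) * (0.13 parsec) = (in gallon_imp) 2.351e+20. Check: 1 acre = 4046.8564 m^2, so 0.06584 acre = 0.06584 * 4046.8564 = 266.44503 m^2. 1 parsec = 3.0856776e+16 m, so 0.13 parsec = 0.13 * 3.0856776e+16 = 4.0113809e+15 m. Combine: 266.44503 m^2 * 4.0113809e+15 m = 1.0688125e+18 m^3. 1 gallon_imp = 0.00454609 m^3, so 1.0688125e+18 m^3 = 1.0688125e+18 / 0.00454609 = 2.3510588e+20 gallon_imp ≈ 2.351e+20 gallon_imp (4 s.f.).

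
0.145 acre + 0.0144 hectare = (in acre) 1 acre = 4046.8564 m^2, so 0.145 acre = 0.145 * 4046.8564 = 586.79418 m^2. 1 hectare = 10000 m^2, so 0.0144 hectare = 0.0144 * 10000 = 144 m^2. Sum: 586.79418 + 144 = 730.79418 m^2. 1 acre = 4046.8564 m^2, so 730.79418 m^2 = 730.79418 / 4046.8564 = 0.18058317 acre ≈ 0.1806 acre (4 s.f.). Final answer: 0.1806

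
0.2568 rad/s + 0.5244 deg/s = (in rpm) 2.54. Check: 0.2568 rad/s is already in rad/s. 1 deg/s = 0.017453293 rad/s, so 0.5244 deg/s = 0.5244 * 0.017453293 = 0.0091525066 rad/s. Sum: 0.2568 + 0.0091525066 = 0.26595251 rad/s. 1 rpm = 0.10471976 rad/s, so 0.26595251 rad/s = 0.26595251 / 0.10471976 = 2.5396594 rpm ≈ 2.54 rpm (4 s.f.).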